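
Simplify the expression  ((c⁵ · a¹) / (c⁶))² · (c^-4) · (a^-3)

Inside the bracket: (c^-1) · a¹
Raise to the power 2: (c^-2) · a²
Multiply by (c^-4) · (a^-3): add exponents.

1/(a*c⁶)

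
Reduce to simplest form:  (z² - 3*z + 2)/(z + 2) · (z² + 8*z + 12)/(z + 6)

Factor: z² - 3*z + 2 = (z - 1)·(z - 2);  z² + 8*z + 12 = (z + 2)·(z + 6)
Cancel the common factors (z + 2), (z + 6).

z² - 3*z + 2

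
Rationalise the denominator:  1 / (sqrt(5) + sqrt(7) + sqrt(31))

(-29*sqrt(7) - 33*sqrt(5) + 2*sqrt(1085) + 19*sqrt(31))/221

Group as (sqrt(5) + sqrt(31)) + sqrt(7); multiply by (sqrt(5) + sqrt(31)) - sqrt(7), then rationalise the remaining surd.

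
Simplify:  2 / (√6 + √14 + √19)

(-8*√399 + 2*√19 + 22*√14 + 54*√6)/335

Group as (√6 + √14) + √19; multiply by (√6 + √14) - √19, then rationalise the remaining surd.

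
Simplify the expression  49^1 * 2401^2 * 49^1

49^1 = 7^2; 2401^2 = 7^8; 49^1 = 7^2
Combine exponents: 7^12

7^12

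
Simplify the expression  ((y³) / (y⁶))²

Inside the bracket: (y^-3)
Raise to the power 2: (y^-6)

y^(-6)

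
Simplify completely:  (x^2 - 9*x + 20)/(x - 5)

Factor: x^2 - 9*x + 20 = (x - 5)*(x - 4)
Cancel the common factor (x - 5).

x - 4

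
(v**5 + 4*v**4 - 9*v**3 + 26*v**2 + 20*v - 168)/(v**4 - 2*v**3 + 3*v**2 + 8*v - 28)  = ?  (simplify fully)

Factor: v**5 + 4*v**4 - 9*v**3 + 26*v**2 + 20*v - 168 = (v + 2)*(v - 2)*(v**2 - 2*v + 7)*(v + 6);  v**4 - 2*v**3 + 3*v**2 + 8*v - 28 = (v + 2)*(v**2 - 2*v + 7)*(v - 2)
Cancel the common factors (v**2 - 2*v + 7), (v - 2), (v + 2).

v + 6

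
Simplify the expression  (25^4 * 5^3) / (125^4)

5^(-1)

25^4 = 5^8; 5^3 = 5^3; 125^4 = 5^12
Combine exponents: 5^(-1)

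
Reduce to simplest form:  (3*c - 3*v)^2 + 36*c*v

9*(c + v)^2

After expansion: 9*c^2 + 18*c*v + 9*v^2 — a perfect-square trinomial.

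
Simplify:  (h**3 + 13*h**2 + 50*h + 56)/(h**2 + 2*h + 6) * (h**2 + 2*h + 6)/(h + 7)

Factor: h**3 + 13*h**2 + 50*h + 56 = (h + 2)*(h + 4)*(h + 7)
Cancel the common factors (h**2 + 2*h + 6), (h + 7).

h**2 + 6*h + 8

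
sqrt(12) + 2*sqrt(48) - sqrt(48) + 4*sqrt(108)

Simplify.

sqrt(12) = 2*sqrt(3); 2*sqrt(48) = 8*sqrt(3); sqrt(48) = 4*sqrt(3); 4*sqrt(108) = 24*sqrt(3)
Combine: (2 + 8 - 4 + 24)·sqrt(3) = 30*sqrt(3)

30*sqrt(3)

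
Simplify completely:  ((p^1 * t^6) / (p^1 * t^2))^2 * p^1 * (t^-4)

Inside the bracket: t^4
Raise to the power 2: t^8
Multiply by p^1 * (t^-4): add exponents.

p*t^4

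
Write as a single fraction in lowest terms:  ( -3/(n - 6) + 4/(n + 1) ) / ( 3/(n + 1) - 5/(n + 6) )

Numerator: -3/(n - 6) + 4/(n + 1) = (n - 27)/(n² - 5*n - 6)
Denominator: 3/(n + 1) - 5/(n + 6) = (-2*n + 13)/(n² + 7*n + 6)
Divide: ((n - 27)/(n² - 5*n - 6)) · ((n² + 7*n + 6)/(-2*n + 13)) = (-n² + 21*n + 162)/(2*n² - 25*n + 78)

(-n² + 21*n + 162)/(2*n² - 25*n + 78)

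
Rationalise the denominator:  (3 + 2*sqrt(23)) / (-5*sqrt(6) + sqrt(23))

(-10*sqrt(138) - 46 - 15*sqrt(6) - 3*sqrt(23))/127

Multiply numerator and denominator by sqrt(23) + 5*sqrt(6).
Denominator becomes -127; numerator becomes 3*sqrt(23) + 15*sqrt(6) + 46 + 10*sqrt(138).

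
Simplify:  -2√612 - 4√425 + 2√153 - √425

-31*√17

2√612 = 12*√17; 4√425 = 20*√17; 2√153 = 6*√17; √425 = 5*√17
Combine: (-12 - 20 + 6 - 5)·√17 = -31*√17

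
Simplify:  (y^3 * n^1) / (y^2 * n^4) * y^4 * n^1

Quotient: y^1 * (n^-3)
Multiply by y^4 * n^1: add exponents.

y^5/n^2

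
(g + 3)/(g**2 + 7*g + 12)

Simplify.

Factor: g**2 + 7*g + 12 = (g + 4)*(g + 3)
Cancel the common factor (g + 3).

1/(g + 4)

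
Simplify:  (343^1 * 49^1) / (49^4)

7^(-3)

343^1 = 7^3; 49^1 = 7^2; 49^4 = 7^8
Combine exponents: 7^(-3)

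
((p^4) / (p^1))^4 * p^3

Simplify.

p^15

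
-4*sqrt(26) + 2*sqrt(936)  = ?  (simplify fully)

4*sqrt(26) = 4*sqrt(26); 2*sqrt(936) = 12*sqrt(26)
Combine: (-4 + 12)·sqrt(26) = 8*sqrt(26)

8*sqrt(26)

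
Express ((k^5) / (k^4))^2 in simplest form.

Inside the bracket: k^1
Raise to the power 2: k^2

k^2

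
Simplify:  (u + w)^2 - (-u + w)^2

4*u*w

Write as f(w,u) - f(w,-u) and expand.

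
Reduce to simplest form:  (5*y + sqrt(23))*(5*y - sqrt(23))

Difference of squares with P = 5*y, Q = sqrt(23).

25*y^2 - 23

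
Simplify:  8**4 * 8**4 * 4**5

8**4 = 2**12; 8**4 = 2**12; 4**5 = 2**10
Combine exponents: 2**34

2**34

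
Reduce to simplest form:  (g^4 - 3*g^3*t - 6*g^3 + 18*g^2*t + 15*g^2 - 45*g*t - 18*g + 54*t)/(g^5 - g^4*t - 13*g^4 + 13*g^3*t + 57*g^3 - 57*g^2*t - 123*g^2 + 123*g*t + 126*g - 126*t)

(-g + 3*t)/(-g^2 + g*t + 7*g - 7*t)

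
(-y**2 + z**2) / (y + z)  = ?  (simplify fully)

-y + z

Difference of squares: factor out (y + z).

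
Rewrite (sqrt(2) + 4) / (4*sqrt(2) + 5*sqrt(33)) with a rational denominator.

Multiply numerator and denominator by -5*sqrt(33) + 4*sqrt(2).
Denominator becomes -793; numerator becomes -20*sqrt(33) - 5*sqrt(66) + 8 + 16*sqrt(2).

(-16*sqrt(2) - 8 + 5*sqrt(66) + 20*sqrt(33))/793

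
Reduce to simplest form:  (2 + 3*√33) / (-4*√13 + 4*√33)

(2*√13 + 2*√33 + 3*√429 + 99)/80

Multiply numerator and denominator by 4*√13 + 4*√33.
Denominator becomes 320; numerator becomes 8*√13 + 8*√33 + 12*√429 + 396.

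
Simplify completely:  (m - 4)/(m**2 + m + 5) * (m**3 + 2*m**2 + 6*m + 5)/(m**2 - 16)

Factor: m**3 + 2*m**2 + 6*m + 5 = (m + 1)*(m**2 + m + 5);  m**2 - 16 = (m + 4)*(m - 4)
Cancel the common factors (m**2 + m + 5), (m - 4).

(m + 1)/(m + 4)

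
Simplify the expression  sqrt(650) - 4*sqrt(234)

-7*sqrt(26)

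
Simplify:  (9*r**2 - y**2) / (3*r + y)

3*r - y

Factor (3*r)**2 - y**2 and cancel (3*r + y).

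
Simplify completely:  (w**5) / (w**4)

Quotient: w**1

w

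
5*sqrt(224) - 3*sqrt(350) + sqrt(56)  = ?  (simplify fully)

7*sqrt(14)

5*sqrt(224) = 20*sqrt(14); 3*sqrt(350) = 15*sqrt(14); sqrt(56) = 2*sqrt(14)
Combine: (20 - 15 + 2)·sqrt(14) = 7*sqrt(14)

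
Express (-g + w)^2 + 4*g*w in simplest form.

Expanding gives g^2 + 2*g*w + w^2, a perfect square.

(g + w)^2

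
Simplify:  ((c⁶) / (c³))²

c⁶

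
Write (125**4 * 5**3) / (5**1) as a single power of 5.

125**4 = 5**12; 5**3 = 5**3; 5**1 = 5**1
Combine exponents: 5**14

5**14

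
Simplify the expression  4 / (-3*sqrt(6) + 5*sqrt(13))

(12*sqrt(6) + 20*sqrt(13))/271

Multiply numerator and denominator by 3*sqrt(6) + 5*sqrt(13).
Denominator becomes 271; numerator becomes 12*sqrt(6) + 20*sqrt(13).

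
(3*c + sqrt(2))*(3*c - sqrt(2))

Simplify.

Product of conjugates: (P+Q)(P-Q) = P^2 - Q^2.

9*c^2 - 2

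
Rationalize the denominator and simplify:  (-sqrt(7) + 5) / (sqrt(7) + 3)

Multiply numerator and denominator by -sqrt(7) + 3.
Denominator becomes 2; numerator becomes -8*sqrt(7) + 22.

-4*sqrt(7) + 11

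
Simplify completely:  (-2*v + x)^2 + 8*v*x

Expand the square and combine the 8*v*x term.

(2*v + x)^2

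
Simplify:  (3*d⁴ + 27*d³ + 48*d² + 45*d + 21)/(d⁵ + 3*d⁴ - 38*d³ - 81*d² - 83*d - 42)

Factor: 3*d⁴ + 27*d³ + 48*d² + 45*d + 21 = 3·(d + 1)·(d + 7)·(d² + d + 1);  d⁵ + 3*d⁴ - 38*d³ - 81*d² - 83*d - 42 = (d + 7)·(d + 1)·(d - 6)·(d² + d + 1)
Cancel the common factors (d² + d + 1), (d + 7), (d + 1).

3/(d - 6)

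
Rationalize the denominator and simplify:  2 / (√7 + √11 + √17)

(-4*√1309 + 2*√17 + 26*√11 + 42*√7)/307

Group as (√11 + √17) + √7; multiply by (√11 + √17) - √7, then rationalise the remaining surd.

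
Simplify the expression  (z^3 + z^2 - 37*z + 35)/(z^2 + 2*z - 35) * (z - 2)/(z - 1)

Factor: z^3 + z^2 - 37*z + 35 = (z - 5)*(z + 7)*(z - 1);  z^2 + 2*z - 35 = (z + 7)*(z - 5)
Cancel the common factors (z - 1), (z - 5), (z + 7).

z - 2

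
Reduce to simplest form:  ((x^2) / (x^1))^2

Inside the bracket: x^1
Raise to the power 2: x^2

x^2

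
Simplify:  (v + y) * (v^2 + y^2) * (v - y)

Pair the conjugate factors: (v+y)(v-y) = v^2 - y^2, then repeat with the next factor.

v^4 - y^4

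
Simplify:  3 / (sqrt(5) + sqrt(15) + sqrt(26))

Group as (sqrt(5) + sqrt(15)) + sqrt(26); multiply by (sqrt(5) + sqrt(15)) - sqrt(26), then rationalise the remaining surd.

(-5*sqrt(78) - 3*sqrt(26) + 8*sqrt(15) + 18*sqrt(5))/44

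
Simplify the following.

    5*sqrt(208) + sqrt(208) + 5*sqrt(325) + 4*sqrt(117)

61*sqrt(13)

5*sqrt(208) = 20*sqrt(13); sqrt(208) = 4*sqrt(13); 5*sqrt(325) = 25*sqrt(13); 4*sqrt(117) = 12*sqrt(13)
Combine: (20 + 4 + 25 + 12)·sqrt(13) = 61*sqrt(13)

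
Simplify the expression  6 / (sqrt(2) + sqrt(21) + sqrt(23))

(-sqrt(966) + 2*sqrt(21) + 21*sqrt(2))/14

Group as (sqrt(2) + sqrt(21)) + sqrt(23); multiply by (sqrt(2) + sqrt(21)) - sqrt(23), then rationalise the remaining surd.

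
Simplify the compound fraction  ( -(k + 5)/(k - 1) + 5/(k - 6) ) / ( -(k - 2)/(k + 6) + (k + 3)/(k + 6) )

Numerator: -(k + 5)/(k - 1) + 5/(k - 6) = (-k**2 + 6*k + 25)/(k**2 - 7*k + 6)
Denominator: -(k - 2)/(k + 6) + (k + 3)/(k + 6) = 5/(k + 6)
Divide: ((-k**2 + 6*k + 25)/(k**2 - 7*k + 6)) · (k/5 + 6/5) = (-k**3 + 61*k + 150)/(5*k**2 - 35*k + 30)

(-k**3 + 61*k + 150)/(5*k**2 - 35*k + 30)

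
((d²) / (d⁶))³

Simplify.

d^(-12)

Inside the bracket: (d^-4)
Raise to the power 3: (d^-12)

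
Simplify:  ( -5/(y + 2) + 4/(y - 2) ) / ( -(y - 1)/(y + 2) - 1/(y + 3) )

(y² - 15*y - 54)/(y³ + y² - 7*y + 2)

Numerator: -5/(y + 2) + 4/(y - 2) = (-y + 18)/(y² - 4)
Denominator: -(y - 1)/(y + 2) - 1/(y + 3) = (-y² - 3*y + 1)/(y² + 5*y + 6)
Divide: ((-y + 18)/(y² - 4)) · ((y² + 5*y + 6)/(-y² - 3*y + 1)) = (y² - 15*y - 54)/(y³ + y² - 7*y + 2)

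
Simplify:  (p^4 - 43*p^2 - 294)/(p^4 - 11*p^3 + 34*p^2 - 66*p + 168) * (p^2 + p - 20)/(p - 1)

(p^2 + 12*p + 35)/(p - 1)

Factor: p^4 - 43*p^2 - 294 = (p^2 + 6)*(p + 7)*(p - 7);  p^4 - 11*p^3 + 34*p^2 - 66*p + 168 = (p^2 + 6)*(p - 7)*(p - 4);  p^2 + p - 20 = (p + 5)*(p - 4)
Cancel the common factors (p^2 + 6), (p - 7), (p - 4).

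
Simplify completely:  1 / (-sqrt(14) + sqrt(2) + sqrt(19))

(-7*sqrt(14) - 3*sqrt(19) + 31*sqrt(2) + 4*sqrt(133))/103

Group as (sqrt(2) + sqrt(19)) - sqrt(14); multiply by (sqrt(2) + sqrt(19)) + sqrt(14), then rationalise the remaining surd.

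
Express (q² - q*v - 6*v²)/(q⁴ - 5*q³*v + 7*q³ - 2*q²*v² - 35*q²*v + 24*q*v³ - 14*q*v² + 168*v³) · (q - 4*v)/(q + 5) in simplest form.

1/(q² + 12*q + 35)

Factor: q² - q*v - 6*v² = (q - 3*v)·(q + 2*v);  q⁴ - 5*q³*v + 7*q³ - 2*q²*v² - 35*q²*v + 24*q*v³ - 14*q*v² + 168*v³ = (q - 3*v)·(q + 2*v)·(q - 4*v)·(q + 7)
Cancel the common factors (q - 4*v), (q - 3*v), (q + 2*v).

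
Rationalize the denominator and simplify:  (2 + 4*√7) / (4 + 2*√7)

-√7 + 4

Multiply numerator and denominator by -2*√7 + 4.
Denominator becomes -12; numerator becomes -48 + 12*√7.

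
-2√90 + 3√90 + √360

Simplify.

9*√10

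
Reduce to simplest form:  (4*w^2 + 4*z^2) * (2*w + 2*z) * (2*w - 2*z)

16*w^4 - 16*z^4

((2*w)+(2*z))((2*w)-(2*z)) = 4*w^2 - 4*z^2; continue pairing.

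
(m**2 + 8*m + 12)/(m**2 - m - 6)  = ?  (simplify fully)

(m + 6)/(m - 3)

Factor: m**2 + 8*m + 12 = (m + 6)*(m + 2);  m**2 - m - 6 = (m - 3)*(m + 2)
Cancel the common factor (m + 2).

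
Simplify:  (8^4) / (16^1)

2^8

8^4 = 2^12; 16^1 = 2^4
Combine exponents: 2^8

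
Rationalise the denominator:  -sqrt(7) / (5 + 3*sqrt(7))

(-21 + 5*sqrt(7))/38

Multiply numerator and denominator by -3*sqrt(7) + 5.
Denominator becomes -38; numerator becomes -5*sqrt(7) + 21.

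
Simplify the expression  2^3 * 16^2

2^11

2^3 = 2^3; 16^2 = 2^8
Combine exponents: 2^11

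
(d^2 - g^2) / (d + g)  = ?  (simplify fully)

d - g

d^2 - g^2 factors as (d - g)*(d + g).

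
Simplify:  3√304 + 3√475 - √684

3√304 = 12*√19; 3√475 = 15*√19; √684 = 6*√19
Combine: (12 + 15 - 6)·√19 = 21*√19

21*√19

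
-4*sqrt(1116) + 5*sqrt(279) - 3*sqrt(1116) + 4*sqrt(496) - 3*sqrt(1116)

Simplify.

-29*sqrt(31)

4*sqrt(1116) = 24*sqrt(31); 5*sqrt(279) = 15*sqrt(31); 3*sqrt(1116) = 18*sqrt(31); 4*sqrt(496) = 16*sqrt(31); 3*sqrt(1116) = 18*sqrt(31)
Combine: (-24 + 15 - 18 + 16 - 18)·sqrt(31) = -29*sqrt(31)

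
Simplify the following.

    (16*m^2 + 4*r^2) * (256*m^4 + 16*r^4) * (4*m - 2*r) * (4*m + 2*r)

65536*m^8 - 256*r^8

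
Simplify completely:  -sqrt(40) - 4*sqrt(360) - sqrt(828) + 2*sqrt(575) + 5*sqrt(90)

sqrt(40) = 2*sqrt(10); 4*sqrt(360) = 24*sqrt(10); sqrt(828) = 6*sqrt(23); 2*sqrt(575) = 10*sqrt(23); 5*sqrt(90) = 15*sqrt(10)

-11*sqrt(10) + 4*sqrt(23)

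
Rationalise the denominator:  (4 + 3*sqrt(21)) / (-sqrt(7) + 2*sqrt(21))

Multiply numerator and denominator by sqrt(7) + 2*sqrt(21).
Denominator becomes 77; numerator becomes 4*sqrt(7) + 21*sqrt(3) + 8*sqrt(21) + 126.

(4*sqrt(7) + 21*sqrt(3) + 8*sqrt(21) + 126)/77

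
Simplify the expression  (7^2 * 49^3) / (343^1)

7^2 = 7^2; 49^3 = 7^6; 343^1 = 7^3
Combine exponents: 7^5

7^5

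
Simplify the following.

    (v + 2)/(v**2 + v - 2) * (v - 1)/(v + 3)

1/(v + 3)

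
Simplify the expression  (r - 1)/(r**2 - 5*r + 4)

1/(r - 4)

Factor: r**2 - 5*r + 4 = (r - 1)*(r - 4)
Cancel the common factor (r - 1).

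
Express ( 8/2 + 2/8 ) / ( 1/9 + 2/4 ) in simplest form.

153/22

Numerator: 8/2 + 2/8 = 17/4
Denominator: 1/9 + 2/4 = 11/18
Divide: (17/4) · (18/11) = 153/22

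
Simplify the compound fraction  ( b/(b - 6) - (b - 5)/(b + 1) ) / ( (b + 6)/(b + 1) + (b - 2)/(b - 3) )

Numerator: b/(b - 6) - (b - 5)/(b + 1) = (12*b - 30)/(b^2 - 5*b - 6)
Denominator: (b + 6)/(b + 1) + (b - 2)/(b - 3) = (2*b^2 + 2*b - 20)/(b^2 - 2*b - 3)
Divide: ((12*b - 30)/(b^2 - 5*b - 6)) · ((b^2 - 2*b - 3)/(2*b^2 + 2*b - 20)) = (6*b^2 - 33*b + 45)/(b^3 - 5*b^2 - 16*b + 60)

(6*b^2 - 33*b + 45)/(b^3 - 5*b^2 - 16*b + 60)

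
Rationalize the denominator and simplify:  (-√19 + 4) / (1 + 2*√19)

(-14 + 3*√19)/25

Multiply numerator and denominator by -2*√19 + 1.
Denominator becomes -75; numerator becomes -9*√19 + 42.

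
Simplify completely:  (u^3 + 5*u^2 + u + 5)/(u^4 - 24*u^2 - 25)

Factor: u^3 + 5*u^2 + u + 5 = (u^2 + 1)*(u + 5);  u^4 - 24*u^2 - 25 = (u^2 + 1)*(u + 5)*(u - 5)
Cancel the common factors (u^2 + 1), (u + 5).

1/(u - 5)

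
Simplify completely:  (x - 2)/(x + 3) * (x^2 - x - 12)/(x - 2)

x - 4

Factor: x^2 - x - 12 = (x + 3)*(x - 4)
Cancel the common factors (x - 2), (x + 3).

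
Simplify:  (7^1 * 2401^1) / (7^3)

7^1 = 7^1; 2401^1 = 7^4; 7^3 = 7^3
Combine exponents: 7^2

7^2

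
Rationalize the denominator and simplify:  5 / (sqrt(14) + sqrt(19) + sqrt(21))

(-7*sqrt(114) + 6*sqrt(21) + 8*sqrt(19) + 13*sqrt(14))/92

Group as (sqrt(14) + sqrt(19)) + sqrt(21); multiply by (sqrt(14) + sqrt(19)) - sqrt(21), then rationalise the remaining surd.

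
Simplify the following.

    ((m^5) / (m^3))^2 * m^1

Inside the bracket: m^2
Raise to the power 2: m^4
Multiply by m^1: add exponents.

m^5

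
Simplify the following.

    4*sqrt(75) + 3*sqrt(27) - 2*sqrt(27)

4*sqrt(75) = 20*sqrt(3); 3*sqrt(27) = 9*sqrt(3); 2*sqrt(27) = 6*sqrt(3)
Combine: (20 + 9 - 6)·sqrt(3) = 23*sqrt(3)

23*sqrt(3)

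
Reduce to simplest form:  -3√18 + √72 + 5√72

27*√2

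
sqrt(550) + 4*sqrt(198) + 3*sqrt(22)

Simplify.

sqrt(550) = 5*sqrt(22); 4*sqrt(198) = 12*sqrt(22); 3*sqrt(22) = 3*sqrt(22)
Combine: (5 + 12 + 3)·sqrt(22) = 20*sqrt(22)

20*sqrt(22)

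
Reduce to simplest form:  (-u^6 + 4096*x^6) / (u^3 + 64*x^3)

-u^3 + 64*x^3

Factor (4*x)^6 - u^6 and cancel (u^3 + 64*x^3).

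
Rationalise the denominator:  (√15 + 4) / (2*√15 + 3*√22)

(-8*√15 - 30 + 3*√330 + 12*√22)/138

Multiply numerator and denominator by -3*√22 + 2*√15.
Denominator becomes -138; numerator becomes -12*√22 - 3*√330 + 30 + 8*√15.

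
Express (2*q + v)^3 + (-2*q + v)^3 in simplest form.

2*v*(12*q^2 + v^2)

Only the even-power cross terms survive.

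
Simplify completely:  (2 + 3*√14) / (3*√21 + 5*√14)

(-63*√6 - 6*√21 + 10*√14 + 210)/161

Multiply numerator and denominator by -3*√21 + 5*√14.
Denominator becomes 161; numerator becomes -63*√6 - 6*√21 + 10*√14 + 210.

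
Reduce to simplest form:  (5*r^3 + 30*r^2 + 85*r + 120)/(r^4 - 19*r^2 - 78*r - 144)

5/(r - 6)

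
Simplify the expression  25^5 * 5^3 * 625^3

5^25

25^5 = 5^10; 5^3 = 5^3; 625^3 = 5^12
Combine exponents: 5^25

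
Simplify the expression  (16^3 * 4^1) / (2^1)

2^13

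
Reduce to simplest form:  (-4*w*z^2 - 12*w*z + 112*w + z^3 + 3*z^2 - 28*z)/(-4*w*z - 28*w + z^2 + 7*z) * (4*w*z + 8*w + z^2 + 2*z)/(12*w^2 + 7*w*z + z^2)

(z^2 - 2*z - 8)/(3*w + z)

Factor: -4*w*z^2 - 12*w*z + 112*w + z^3 + 3*z^2 - 28*z = (z - 4)*(-4*w + z)*(z + 7);  -4*w*z - 28*w + z^2 + 7*z = (-4*w + z)*(z + 7);  4*w*z + 8*w + z^2 + 2*z = (z + 2)*(4*w + z);  12*w^2 + 7*w*z + z^2 = (3*w + z)*(4*w + z)
Cancel the common factors (z + 7), (4*w + z), (-4*w + z).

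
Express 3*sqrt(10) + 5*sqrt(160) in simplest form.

23*sqrt(10)

3*sqrt(10) = 3*sqrt(10); 5*sqrt(160) = 20*sqrt(10)
Combine: (3 + 20)·sqrt(10) = 23*sqrt(10)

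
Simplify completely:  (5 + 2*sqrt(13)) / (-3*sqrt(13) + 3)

Multiply numerator and denominator by 3 + 3*sqrt(13).
Denominator becomes -108; numerator becomes 21*sqrt(13) + 93.

(-31 - 7*sqrt(13))/36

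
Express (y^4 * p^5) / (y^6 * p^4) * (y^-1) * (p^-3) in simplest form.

1/(p^2*y^3)

Quotient: (y^-2) * p^1
Multiply by (y^-1) * (p^-3): add exponents.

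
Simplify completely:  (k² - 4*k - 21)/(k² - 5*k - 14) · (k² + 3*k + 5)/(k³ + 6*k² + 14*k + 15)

1/(k + 2)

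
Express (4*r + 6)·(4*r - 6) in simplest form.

Difference of squares with P = 4*r, Q = 6.

16*r² - 36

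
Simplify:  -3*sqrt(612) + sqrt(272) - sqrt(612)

-20*sqrt(17)

3*sqrt(612) = 18*sqrt(17); sqrt(272) = 4*sqrt(17); sqrt(612) = 6*sqrt(17)
Combine: (-18 + 4 - 6)·sqrt(17) = -20*sqrt(17)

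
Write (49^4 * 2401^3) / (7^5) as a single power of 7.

7^15

49^4 = 7^8; 2401^3 = 7^12; 7^5 = 7^5
Combine exponents: 7^15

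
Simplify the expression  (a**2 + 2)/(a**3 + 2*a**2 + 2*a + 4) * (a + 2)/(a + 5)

1/(a + 5)

Factor: a**3 + 2*a**2 + 2*a + 4 = (a + 2)*(a**2 + 2)
Cancel the common factors (a**2 + 2), (a + 2).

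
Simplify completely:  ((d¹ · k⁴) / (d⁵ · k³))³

Inside the bracket: (d^-4) · k¹
Raise to the power 3: (d^-12) · k³

k³/d^12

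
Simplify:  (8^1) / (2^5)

2^(-2)

8^1 = 2^3; 2^5 = 2^5
Combine exponents: 2^(-2)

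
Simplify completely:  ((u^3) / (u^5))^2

u^(-4)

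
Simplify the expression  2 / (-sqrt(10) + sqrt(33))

(2*sqrt(10) + 2*sqrt(33))/23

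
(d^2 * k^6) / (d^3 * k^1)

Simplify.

k^5/d

Quotient: (d^-1) * k^5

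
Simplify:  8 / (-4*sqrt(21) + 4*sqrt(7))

Multiply numerator and denominator by 4*sqrt(7) + 4*sqrt(21).
Denominator becomes -224; numerator becomes 32*sqrt(7) + 32*sqrt(21).

(-sqrt(21) - sqrt(7))/7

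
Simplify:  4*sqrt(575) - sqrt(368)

16*sqrt(23)

4*sqrt(575) = 20*sqrt(23); sqrt(368) = 4*sqrt(23)
Combine: (20 - 4)·sqrt(23) = 16*sqrt(23)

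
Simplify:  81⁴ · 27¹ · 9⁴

3^27

81⁴ = 3^16; 27¹ = 3^3; 9⁴ = 3^8
Combine exponents: 3^27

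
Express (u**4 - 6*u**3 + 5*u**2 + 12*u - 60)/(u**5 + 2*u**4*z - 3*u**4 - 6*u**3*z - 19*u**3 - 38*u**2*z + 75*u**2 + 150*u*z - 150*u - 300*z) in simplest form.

(u + 2)/(u**2 + 2*u*z + 5*u + 10*z)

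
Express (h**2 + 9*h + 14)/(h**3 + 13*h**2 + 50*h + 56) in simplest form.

1/(h + 4)

Factor: h**2 + 9*h + 14 = (h + 2)*(h + 7);  h**3 + 13*h**2 + 50*h + 56 = (h + 7)*(h + 2)*(h + 4)
Cancel the common factors (h + 7), (h + 2).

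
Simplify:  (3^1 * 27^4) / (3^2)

3^11

3^1 = 3^1; 27^4 = 3^12; 3^2 = 3^2
Combine exponents: 3^11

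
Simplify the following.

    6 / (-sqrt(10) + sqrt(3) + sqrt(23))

Group as (sqrt(3) + sqrt(23)) - sqrt(10); multiply by (sqrt(3) + sqrt(23)) + sqrt(10), then rationalise the remaining surd.

(-24*sqrt(10) - 15*sqrt(23) + 45*sqrt(3) + 3*sqrt(690))/5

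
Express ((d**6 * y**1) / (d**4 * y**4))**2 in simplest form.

Inside the bracket: d**2 * (y**-3)
Raise to the power 2: d**4 * (y**-6)

d**4/y**6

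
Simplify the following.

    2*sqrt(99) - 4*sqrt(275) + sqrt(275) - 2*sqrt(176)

2*sqrt(99) = 6*sqrt(11); 4*sqrt(275) = 20*sqrt(11); sqrt(275) = 5*sqrt(11); 2*sqrt(176) = 8*sqrt(11)
Combine: (6 - 20 + 5 - 8)·sqrt(11) = -17*sqrt(11)

-17*sqrt(11)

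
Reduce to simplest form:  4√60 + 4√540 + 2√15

34*√15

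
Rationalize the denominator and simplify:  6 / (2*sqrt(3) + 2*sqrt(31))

Multiply numerator and denominator by -2*sqrt(31) + 2*sqrt(3).
Denominator becomes -112; numerator becomes -12*sqrt(31) + 12*sqrt(3).

(-3*sqrt(3) + 3*sqrt(31))/28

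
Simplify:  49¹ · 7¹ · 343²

7^9

49¹ = 7^2; 7¹ = 7^1; 343² = 7^6
Combine exponents: 7^9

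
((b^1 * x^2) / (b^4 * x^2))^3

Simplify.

b^(-9)

Inside the bracket: (b^-3)
Raise to the power 3: (b^-9)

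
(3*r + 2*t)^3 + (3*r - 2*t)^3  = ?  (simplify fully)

Binomially expand both and collect terms in (3*r), (2*t).

54*r^3 + 72*r*t^2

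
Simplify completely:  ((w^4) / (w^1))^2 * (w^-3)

w^3

Inside the bracket: w^3
Raise to the power 2: w^6
Multiply by (w^-3): add exponents.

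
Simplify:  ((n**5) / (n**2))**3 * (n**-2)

Inside the bracket: n**3
Raise to the power 3: n**9
Multiply by (n**-2): add exponents.

n**7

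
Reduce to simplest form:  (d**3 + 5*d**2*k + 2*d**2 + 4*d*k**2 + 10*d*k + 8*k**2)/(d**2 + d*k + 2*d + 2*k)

d + 4*k

Factor: d**3 + 5*d**2*k + 2*d**2 + 4*d*k**2 + 10*d*k + 8*k**2 = (d + 2)*(d + k)*(d + 4*k);  d**2 + d*k + 2*d + 2*k = (d + k)*(d + 2)
Cancel the common factors (d + 2), (d + k).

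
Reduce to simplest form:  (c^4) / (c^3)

c

Quotient: c^1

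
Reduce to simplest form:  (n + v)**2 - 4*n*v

(n - v)**2

Expanding gives n**2 - 2*n*v + v**2, a perfect square.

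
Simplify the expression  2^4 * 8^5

2^19

2^4 = 2^4; 8^5 = 2^15
Combine exponents: 2^19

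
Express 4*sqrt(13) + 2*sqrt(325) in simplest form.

14*sqrt(13)

4*sqrt(13) = 4*sqrt(13); 2*sqrt(325) = 10*sqrt(13)
Combine: (4 + 10)·sqrt(13) = 14*sqrt(13)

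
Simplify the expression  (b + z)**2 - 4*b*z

(b - z)**2

After expansion: b**2 - 2*b*z + z**2 — a perfect-square trinomial.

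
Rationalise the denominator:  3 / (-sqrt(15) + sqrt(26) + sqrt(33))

(-66*sqrt(15) + 12*sqrt(33) + 33*sqrt(26) + 9*sqrt(1430))/748

Group as (sqrt(26) + sqrt(33)) - sqrt(15); multiply by (sqrt(26) + sqrt(33)) + sqrt(15), then rationalise the remaining surd.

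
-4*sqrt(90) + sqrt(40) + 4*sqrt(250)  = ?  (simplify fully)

10*sqrt(10)

4*sqrt(90) = 12*sqrt(10); sqrt(40) = 2*sqrt(10); 4*sqrt(250) = 20*sqrt(10)
Combine: (-12 + 2 + 20)·sqrt(10) = 10*sqrt(10)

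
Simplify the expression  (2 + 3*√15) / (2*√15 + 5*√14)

Multiply numerator and denominator by -5*√14 + 2*√15.
Denominator becomes -290; numerator becomes -15*√210 - 10*√14 + 4*√15 + 90.

(-90 - 4*√15 + 10*√14 + 15*√210)/290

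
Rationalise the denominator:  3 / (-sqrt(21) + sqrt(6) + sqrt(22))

Group as (sqrt(6) + sqrt(22)) - sqrt(21); multiply by (sqrt(6) + sqrt(22)) + sqrt(21), then rationalise the remaining surd.

(-21*sqrt(21) + 15*sqrt(22) + 111*sqrt(6) + 36*sqrt(77))/479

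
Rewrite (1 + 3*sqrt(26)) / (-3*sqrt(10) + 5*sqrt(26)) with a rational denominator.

(3*sqrt(10) + 5*sqrt(26) + 18*sqrt(65) + 390)/560

Multiply numerator and denominator by 3*sqrt(10) + 5*sqrt(26).
Denominator becomes 560; numerator becomes 3*sqrt(10) + 5*sqrt(26) + 18*sqrt(65) + 390.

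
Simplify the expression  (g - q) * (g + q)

g^2 - q^2

(g+q)(g-q) = g^2 - q^2.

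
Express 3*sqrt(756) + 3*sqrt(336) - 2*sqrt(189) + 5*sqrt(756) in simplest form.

3*sqrt(756) = 18*sqrt(21); 3*sqrt(336) = 12*sqrt(21); 2*sqrt(189) = 6*sqrt(21); 5*sqrt(756) = 30*sqrt(21)
Combine: (18 + 12 - 6 + 30)·sqrt(21) = 54*sqrt(21)

54*sqrt(21)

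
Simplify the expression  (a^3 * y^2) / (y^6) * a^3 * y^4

a^6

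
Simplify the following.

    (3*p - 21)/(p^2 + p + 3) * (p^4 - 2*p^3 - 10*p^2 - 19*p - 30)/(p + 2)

3*p^2 - 36*p + 105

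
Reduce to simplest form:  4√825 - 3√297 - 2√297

5*√33

4√825 = 20*√33; 3√297 = 9*√33; 2√297 = 6*√33
Combine: (20 - 9 - 6)·√33 = 5*√33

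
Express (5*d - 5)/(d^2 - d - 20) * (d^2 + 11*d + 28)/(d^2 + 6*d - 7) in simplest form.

5/(d - 5)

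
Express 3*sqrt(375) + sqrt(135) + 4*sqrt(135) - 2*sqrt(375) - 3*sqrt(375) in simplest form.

3*sqrt(375) = 15*sqrt(15); sqrt(135) = 3*sqrt(15); 4*sqrt(135) = 12*sqrt(15); 2*sqrt(375) = 10*sqrt(15); 3*sqrt(375) = 15*sqrt(15)
Combine: (15 + 3 + 12 - 10 - 15)·sqrt(15) = 5*sqrt(15)

5*sqrt(15)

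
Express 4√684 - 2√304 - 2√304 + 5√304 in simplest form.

28*√19

4√684 = 24*√19; 2√304 = 8*√19; 2√304 = 8*√19; 5√304 = 20*√19
Combine: (24 - 8 - 8 + 20)·√19 = 28*√19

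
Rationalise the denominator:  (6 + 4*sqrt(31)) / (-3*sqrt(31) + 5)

Multiply numerator and denominator by 5 + 3*sqrt(31).
Denominator becomes -254; numerator becomes 38*sqrt(31) + 402.

(-201 - 19*sqrt(31))/127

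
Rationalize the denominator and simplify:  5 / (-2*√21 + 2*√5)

Multiply numerator and denominator by 2*√5 + 2*√21.
Denominator becomes -64; numerator becomes 10*√5 + 10*√21.

(-5*√21 - 5*√5)/32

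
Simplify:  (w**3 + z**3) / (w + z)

w**2 - w*z + z**2

Factor as (a+b)(a**2-ab+b**2) with a=z, b=w.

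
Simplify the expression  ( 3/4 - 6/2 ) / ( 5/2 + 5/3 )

Numerator: 3/4 - 6/2 = -9/4
Denominator: 5/2 + 5/3 = 25/6
Divide: (-9/4) · (6/25) = -27/50

-27/50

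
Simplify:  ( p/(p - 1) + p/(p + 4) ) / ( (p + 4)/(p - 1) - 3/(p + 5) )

(2*p³ + 13*p² + 15*p)/(p³ + 10*p² + 47*p + 92)

Numerator: p/(p - 1) + p/(p + 4) = (2*p² + 3*p)/(p² + 3*p - 4)
Denominator: (p + 4)/(p - 1) - 3/(p + 5) = (p² + 6*p + 23)/(p² + 4*p - 5)
Divide: ((2*p² + 3*p)/(p² + 3*p - 4)) · ((p² + 4*p - 5)/(p² + 6*p + 23)) = (2*p³ + 13*p² + 15*p)/(p³ + 10*p² + 47*p + 92)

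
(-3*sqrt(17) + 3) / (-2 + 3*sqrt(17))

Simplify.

(-147 + 3*sqrt(17))/149

Multiply numerator and denominator by -3*sqrt(17) - 2.
Denominator becomes -149; numerator becomes -3*sqrt(17) + 147.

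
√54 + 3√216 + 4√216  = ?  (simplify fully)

45*√6

√54 = 3*√6; 3√216 = 18*√6; 4√216 = 24*√6
Combine: (3 + 18 + 24)·√6 = 45*√6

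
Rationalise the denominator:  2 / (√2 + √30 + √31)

(-8*√465 + 2*√31 + 6*√30 + 118*√2)/239

Group as (√30 + √31) + √2; multiply by (√30 + √31) - √2, then rationalise the remaining surd.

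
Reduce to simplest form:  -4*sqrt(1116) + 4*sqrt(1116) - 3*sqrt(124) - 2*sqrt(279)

-12*sqrt(31)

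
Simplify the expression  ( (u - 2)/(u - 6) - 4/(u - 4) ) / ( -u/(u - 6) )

Numerator: (u - 2)/(u - 6) - 4/(u - 4) = (u² - 10*u + 32)/(u² - 10*u + 24)
Denominator: -u/(u - 6) = -u/(u - 6)
Divide: ((u² - 10*u + 32)/(u² - 10*u + 24)) · (-(u - 6)/u) = (-u² + 10*u - 32)/(u² - 4*u)

(-u² + 10*u - 32)/(u² - 4*u)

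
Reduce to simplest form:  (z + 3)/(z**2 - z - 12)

1/(z - 4)

Factor: z**2 - z - 12 = (z - 4)*(z + 3)
Cancel the common factor (z + 3).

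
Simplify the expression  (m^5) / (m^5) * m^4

m^4

Quotient: 1
Multiply by m^4: add exponents.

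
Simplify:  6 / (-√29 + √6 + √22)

(6*√29 + 78*√22 + 270*√6 + 24*√957)/527

Group as (√6 + √22) - √29; multiply by (√6 + √22) + √29, then rationalise the remaining surd.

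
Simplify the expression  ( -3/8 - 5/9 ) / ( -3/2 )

Numerator: -3/8 - 5/9 = -67/72
Denominator: -3/2 = -3/2
Divide: (-67/72) · (-2/3) = 67/108

67/108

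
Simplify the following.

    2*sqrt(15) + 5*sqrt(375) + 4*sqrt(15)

2*sqrt(15) = 2*sqrt(15); 5*sqrt(375) = 25*sqrt(15); 4*sqrt(15) = 4*sqrt(15)
Combine: (2 + 25 + 4)·sqrt(15) = 31*sqrt(15)

31*sqrt(15)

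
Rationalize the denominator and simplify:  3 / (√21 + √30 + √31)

(-9*√2170 + 30*√31 + 33*√30 + 60*√21)/1060

Group as (√30 + √31) + √21; multiply by (√30 + √31) - √21, then rationalise the remaining surd.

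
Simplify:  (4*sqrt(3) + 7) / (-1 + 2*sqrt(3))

Multiply numerator and denominator by -2*sqrt(3) - 1.
Denominator becomes -11; numerator becomes -18*sqrt(3) - 31.

(31 + 18*sqrt(3))/11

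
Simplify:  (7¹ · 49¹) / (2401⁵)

7^(-17)

7¹ = 7^1; 49¹ = 7^2; 2401⁵ = 7^20
Combine exponents: 7^(-17)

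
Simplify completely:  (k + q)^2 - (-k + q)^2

4*k*q

Only the odd-power cross terms survive.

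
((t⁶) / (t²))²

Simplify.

Inside the bracket: t⁴
Raise to the power 2: t⁸

t⁸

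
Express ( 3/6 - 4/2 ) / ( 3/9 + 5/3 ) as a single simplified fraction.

Numerator: 3/6 - 4/2 = -3/2
Denominator: 3/9 + 5/3 = 2
Divide: (-3/2) · (1/2) = -3/4

-3/4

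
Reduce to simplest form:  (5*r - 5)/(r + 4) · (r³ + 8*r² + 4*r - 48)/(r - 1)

Factor: 5*r - 5 = 5·(r - 1);  r³ + 8*r² + 4*r - 48 = (r + 4)·(r + 6)·(r - 2)
Cancel the common factors (r - 1), (r + 4).

5*r² + 20*r - 60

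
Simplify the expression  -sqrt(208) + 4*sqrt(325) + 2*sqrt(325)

26*sqrt(13)

sqrt(208) = 4*sqrt(13); 4*sqrt(325) = 20*sqrt(13); 2*sqrt(325) = 10*sqrt(13)
Combine: (-4 + 20 + 10)·sqrt(13) = 26*sqrt(13)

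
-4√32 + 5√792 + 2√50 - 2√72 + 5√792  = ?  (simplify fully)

-18*√2 + 60*√22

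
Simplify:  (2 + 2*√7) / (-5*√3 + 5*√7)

(√3 + √7 + √21 + 7)/10

Multiply numerator and denominator by 5*√3 + 5*√7.
Denominator becomes 100; numerator becomes 10*√3 + 10*√7 + 10*√21 + 70.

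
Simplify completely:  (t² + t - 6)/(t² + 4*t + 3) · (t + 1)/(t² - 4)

Factor: t² + t - 6 = (t - 2)·(t + 3);  t² + 4*t + 3 = (t + 3)·(t + 1);  t² - 4 = (t + 2)·(t - 2)
Cancel the common factors (t + 1), (t - 2), (t + 3).

1/(t + 2)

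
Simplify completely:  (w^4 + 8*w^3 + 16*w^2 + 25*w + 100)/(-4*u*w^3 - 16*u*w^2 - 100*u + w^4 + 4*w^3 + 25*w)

Factor: w^4 + 8*w^3 + 16*w^2 + 25*w + 100 = (w + 4)*(w + 5)*(w^2 - w + 5);  -4*u*w^3 - 16*u*w^2 - 100*u + w^4 + 4*w^3 + 25*w = (-4*u + w)*(w + 5)*(w^2 - w + 5)
Cancel the common factors (w^2 - w + 5), (w + 5).

(-w - 4)/(4*u - w)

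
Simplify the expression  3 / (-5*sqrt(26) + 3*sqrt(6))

(-15*sqrt(26) - 9*sqrt(6))/596

Multiply numerator and denominator by 3*sqrt(6) + 5*sqrt(26).
Denominator becomes -596; numerator becomes 9*sqrt(6) + 15*sqrt(26).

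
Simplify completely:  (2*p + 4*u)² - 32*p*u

4*(p - 2*u)²

After expansion: 4*p² - 16*p*u + 16*u² — a perfect-square trinomial.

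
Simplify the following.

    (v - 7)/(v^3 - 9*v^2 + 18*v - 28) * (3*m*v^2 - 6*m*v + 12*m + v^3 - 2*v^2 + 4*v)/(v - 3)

(3*m + v)/(v - 3)

Factor: v^3 - 9*v^2 + 18*v - 28 = (v^2 - 2*v + 4)*(v - 7);  3*m*v^2 - 6*m*v + 12*m + v^3 - 2*v^2 + 4*v = (v^2 - 2*v + 4)*(3*m + v)
Cancel the common factors (v^2 - 2*v + 4), (v - 7).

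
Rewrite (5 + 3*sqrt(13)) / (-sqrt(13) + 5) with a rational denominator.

(16 + 5*sqrt(13))/3

Multiply numerator and denominator by sqrt(13) + 5.
Denominator becomes 12; numerator becomes 64 + 20*sqrt(13).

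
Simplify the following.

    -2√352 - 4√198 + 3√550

-5*√22

2√352 = 8*√22; 4√198 = 12*√22; 3√550 = 15*√22
Combine: (-8 - 12 + 15)·√22 = -5*√22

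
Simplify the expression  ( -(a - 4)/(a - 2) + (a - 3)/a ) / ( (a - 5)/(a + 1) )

(-a^2 + 5*a + 6)/(a^3 - 7*a^2 + 10*a)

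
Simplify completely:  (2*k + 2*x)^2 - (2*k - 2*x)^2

16*k*x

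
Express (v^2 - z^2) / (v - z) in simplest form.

v + z

Factor v^2 - z^2 and cancel (v - z).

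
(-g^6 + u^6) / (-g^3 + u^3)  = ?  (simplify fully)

Factor u^6 - g^6 and cancel (-g^3 + u^3).

g^3 + u^3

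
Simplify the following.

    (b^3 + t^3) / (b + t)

b^2 - b*t + t^2

Factor as (a+b)(a^2-ab+b^2) with a=t, b=b.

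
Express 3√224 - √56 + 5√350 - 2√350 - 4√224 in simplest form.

3√224 = 12*√14; √56 = 2*√14; 5√350 = 25*√14; 2√350 = 10*√14; 4√224 = 16*√14
Combine: (12 - 2 + 25 - 10 - 16)·√14 = 9*√14

9*√14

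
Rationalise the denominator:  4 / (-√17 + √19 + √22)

(-12*√17 + 7*√22 + 10*√19 + √7106)/137

Group as (√19 + √22) - √17; multiply by (√19 + √22) + √17, then rationalise the remaining surd.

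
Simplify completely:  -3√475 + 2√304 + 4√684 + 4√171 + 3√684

47*√19

3√475 = 15*√19; 2√304 = 8*√19; 4√684 = 24*√19; 4√171 = 12*√19; 3√684 = 18*√19
Combine: (-15 + 8 + 24 + 12 + 18)·√19 = 47*√19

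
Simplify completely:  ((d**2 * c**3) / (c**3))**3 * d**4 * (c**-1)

d**10/c

Inside the bracket: d**2
Raise to the power 3: d**6
Multiply by d**4 * (c**-1): add exponents.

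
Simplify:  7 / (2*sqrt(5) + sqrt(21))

Multiply numerator and denominator by -sqrt(21) + 2*sqrt(5).
Denominator becomes -1; numerator becomes -7*sqrt(21) + 14*sqrt(5).

-14*sqrt(5) + 7*sqrt(21)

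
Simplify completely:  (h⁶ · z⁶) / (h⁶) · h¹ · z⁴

Quotient: z⁶
Multiply by h¹ · z⁴: add exponents.

h*z^10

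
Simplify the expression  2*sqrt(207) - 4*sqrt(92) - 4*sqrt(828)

-26*sqrt(23)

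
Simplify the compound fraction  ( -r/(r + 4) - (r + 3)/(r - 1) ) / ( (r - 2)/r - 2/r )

(-2*r³ - 6*r² - 12*r)/(r³ - r² - 16*r + 16)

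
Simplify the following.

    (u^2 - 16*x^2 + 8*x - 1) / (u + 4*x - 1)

Factor u^2 - (4*x - 1)^2 and cancel (u + 4*x - 1).

u - 4*x + 1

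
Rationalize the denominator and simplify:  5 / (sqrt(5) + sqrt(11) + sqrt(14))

Group as (sqrt(5) + sqrt(14)) + sqrt(11); multiply by (sqrt(5) + sqrt(14)) - sqrt(11), then rationalise the remaining surd.

(-5*sqrt(770) + 5*sqrt(14) + 20*sqrt(11) + 50*sqrt(5))/108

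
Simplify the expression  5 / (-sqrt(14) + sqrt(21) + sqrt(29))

Group as (sqrt(21) + sqrt(29)) - sqrt(14); multiply by (sqrt(21) + sqrt(29)) + sqrt(14), then rationalise the remaining surd.

(-18*sqrt(14) + 3*sqrt(29) + 11*sqrt(21) + 7*sqrt(174))/114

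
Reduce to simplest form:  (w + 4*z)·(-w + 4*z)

Product of conjugates: (P+Q)(P-Q) = P^2 - Q^2.

-w² + 16*z²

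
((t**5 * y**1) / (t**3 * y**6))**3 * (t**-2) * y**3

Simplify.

t**4/y**12

Inside the bracket: t**2 * (y**-5)
Raise to the power 3: t**6 * (y**-15)
Multiply by (t**-2) * y**3: add exponents.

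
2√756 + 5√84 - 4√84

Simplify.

14*√21

2√756 = 12*√21; 5√84 = 10*√21; 4√84 = 8*√21
Combine: (12 + 10 - 8)·√21 = 14*√21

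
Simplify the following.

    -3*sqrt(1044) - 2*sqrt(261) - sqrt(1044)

3*sqrt(1044) = 18*sqrt(29); 2*sqrt(261) = 6*sqrt(29); sqrt(1044) = 6*sqrt(29)
Combine: (-18 - 6 - 6)·sqrt(29) = -30*sqrt(29)

-30*sqrt(29)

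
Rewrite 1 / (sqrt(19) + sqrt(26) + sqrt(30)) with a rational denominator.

(-4*sqrt(3705) + 15*sqrt(30) + 23*sqrt(26) + 37*sqrt(19))/1751

Group as (sqrt(19) + sqrt(26)) + sqrt(30); multiply by (sqrt(19) + sqrt(26)) - sqrt(30), then rationalise the remaining surd.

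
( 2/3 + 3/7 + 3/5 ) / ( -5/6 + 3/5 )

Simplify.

Numerator: 2/3 + 3/7 + 3/5 = 178/105
Denominator: -5/6 + 3/5 = -7/30
Divide: (178/105) · (-30/7) = -356/49

-356/49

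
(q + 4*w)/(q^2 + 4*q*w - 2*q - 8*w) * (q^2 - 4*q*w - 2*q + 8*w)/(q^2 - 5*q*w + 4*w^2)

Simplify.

1/(q - w)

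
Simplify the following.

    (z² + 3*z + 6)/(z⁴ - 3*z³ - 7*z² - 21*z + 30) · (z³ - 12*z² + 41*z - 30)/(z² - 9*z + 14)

Factor: z⁴ - 3*z³ - 7*z² - 21*z + 30 = (z - 5)·(z - 1)·(z² + 3*z + 6);  z³ - 12*z² + 41*z - 30 = (z - 1)·(z - 5)·(z - 6);  z² - 9*z + 14 = (z - 7)·(z - 2)
Cancel the common factors (z² + 3*z + 6), (z - 1), (z - 5).

(z - 6)/(z² - 9*z + 14)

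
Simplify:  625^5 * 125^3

5^29

625^5 = 5^20; 125^3 = 5^9
Combine exponents: 5^29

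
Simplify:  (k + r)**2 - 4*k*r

Expanding gives k**2 - 2*k*r + r**2, a perfect square.

(k - r)**2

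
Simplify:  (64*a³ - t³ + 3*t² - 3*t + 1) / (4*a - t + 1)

16*a² + 4*a*t - 4*a + t² - 2*t + 1

Factor as (a-b)(a^2+ab+b^2) with a=(4*a), b=(t - 1).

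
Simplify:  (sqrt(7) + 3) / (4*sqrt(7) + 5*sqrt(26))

Multiply numerator and denominator by -5*sqrt(26) + 4*sqrt(7).
Denominator becomes -538; numerator becomes -15*sqrt(26) - 5*sqrt(182) + 28 + 12*sqrt(7).

(-12*sqrt(7) - 28 + 5*sqrt(182) + 15*sqrt(26))/538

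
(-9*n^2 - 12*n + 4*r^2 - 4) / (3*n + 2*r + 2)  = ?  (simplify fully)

-3*n + 2*r - 2

Factor (2*r)^2 - (3*n + 2)^2 and cancel (3*n + 2*r + 2).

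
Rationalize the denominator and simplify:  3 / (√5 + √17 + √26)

Group as (√5 + √26) + √17; multiply by (√5 + √26) - √17, then rationalise the remaining surd.

(-√2210 - 2*√26 + 7*√17 + 19*√5)/54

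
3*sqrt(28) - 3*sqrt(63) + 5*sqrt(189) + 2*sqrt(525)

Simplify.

-3*sqrt(7) + 25*sqrt(21)

3*sqrt(28) = 6*sqrt(7); 3*sqrt(63) = 9*sqrt(7); 5*sqrt(189) = 15*sqrt(21); 2*sqrt(525) = 10*sqrt(21)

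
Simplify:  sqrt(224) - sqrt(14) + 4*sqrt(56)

sqrt(224) = 4*sqrt(14); sqrt(14) = sqrt(14); 4*sqrt(56) = 8*sqrt(14)
Combine: (4 - 1 + 8)·sqrt(14) = 11*sqrt(14)

11*sqrt(14)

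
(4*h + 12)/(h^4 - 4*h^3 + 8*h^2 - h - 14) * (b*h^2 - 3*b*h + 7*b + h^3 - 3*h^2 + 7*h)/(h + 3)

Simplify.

(4*b + 4*h)/(h^2 - h - 2)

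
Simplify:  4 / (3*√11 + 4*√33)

Multiply numerator and denominator by -4*√33 + 3*√11.
Denominator becomes -429; numerator becomes -16*√33 + 12*√11.

(-12*√11 + 16*√33)/429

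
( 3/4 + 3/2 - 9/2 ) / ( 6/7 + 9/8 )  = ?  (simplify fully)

-42/37

Numerator: 3/4 + 3/2 - 9/2 = -9/4
Denominator: 6/7 + 9/8 = 111/56
Divide: (-9/4) · (56/111) = -42/37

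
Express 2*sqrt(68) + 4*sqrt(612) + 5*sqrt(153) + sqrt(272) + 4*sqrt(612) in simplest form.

71*sqrt(17)

2*sqrt(68) = 4*sqrt(17); 4*sqrt(612) = 24*sqrt(17); 5*sqrt(153) = 15*sqrt(17); sqrt(272) = 4*sqrt(17); 4*sqrt(612) = 24*sqrt(17)
Combine: (4 + 24 + 15 + 4 + 24)·sqrt(17) = 71*sqrt(17)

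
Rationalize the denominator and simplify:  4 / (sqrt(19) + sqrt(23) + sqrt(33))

Group as (sqrt(19) + sqrt(23)) + sqrt(33); multiply by (sqrt(19) + sqrt(23)) - sqrt(33), then rationalise the remaining surd.

(-8*sqrt(14421) + 36*sqrt(33) + 116*sqrt(23) + 148*sqrt(19))/1667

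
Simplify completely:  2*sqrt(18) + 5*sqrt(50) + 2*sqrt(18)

37*sqrt(2)

2*sqrt(18) = 6*sqrt(2); 5*sqrt(50) = 25*sqrt(2); 2*sqrt(18) = 6*sqrt(2)
Combine: (6 + 25 + 6)·sqrt(2) = 37*sqrt(2)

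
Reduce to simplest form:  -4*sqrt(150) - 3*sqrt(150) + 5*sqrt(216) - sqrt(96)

-9*sqrt(6)

4*sqrt(150) = 20*sqrt(6); 3*sqrt(150) = 15*sqrt(6); 5*sqrt(216) = 30*sqrt(6); sqrt(96) = 4*sqrt(6)
Combine: (-20 - 15 + 30 - 4)·sqrt(6) = -9*sqrt(6)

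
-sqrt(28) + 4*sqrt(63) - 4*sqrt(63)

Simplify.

-2*sqrt(7)

sqrt(28) = 2*sqrt(7); 4*sqrt(63) = 12*sqrt(7); 4*sqrt(63) = 12*sqrt(7)
Combine: (-2 + 12 - 12)·sqrt(7) = -2*sqrt(7)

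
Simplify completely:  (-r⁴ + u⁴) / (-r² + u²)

-r⁴ + u⁴ factors as -(r - u)*(r + u)*(r² + u²).

r² + u²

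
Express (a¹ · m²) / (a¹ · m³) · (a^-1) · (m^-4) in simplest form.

1/(a*m⁵)

Quotient: (m^-1)
Multiply by (a^-1) · (m^-4): add exponents.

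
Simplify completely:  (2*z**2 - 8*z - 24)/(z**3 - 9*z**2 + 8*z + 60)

2/(z - 5)

Factor: 2*z**2 - 8*z - 24 = 2*(z + 2)*(z - 6);  z**3 - 9*z**2 + 8*z + 60 = (z - 5)*(z + 2)*(z - 6)
Cancel the common factors (z + 2), (z - 6).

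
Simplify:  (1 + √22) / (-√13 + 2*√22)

Multiply numerator and denominator by √13 + 2*√22.
Denominator becomes 75; numerator becomes √13 + 2*√22 + √286 + 44.

(√13 + 2*√22 + √286 + 44)/75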